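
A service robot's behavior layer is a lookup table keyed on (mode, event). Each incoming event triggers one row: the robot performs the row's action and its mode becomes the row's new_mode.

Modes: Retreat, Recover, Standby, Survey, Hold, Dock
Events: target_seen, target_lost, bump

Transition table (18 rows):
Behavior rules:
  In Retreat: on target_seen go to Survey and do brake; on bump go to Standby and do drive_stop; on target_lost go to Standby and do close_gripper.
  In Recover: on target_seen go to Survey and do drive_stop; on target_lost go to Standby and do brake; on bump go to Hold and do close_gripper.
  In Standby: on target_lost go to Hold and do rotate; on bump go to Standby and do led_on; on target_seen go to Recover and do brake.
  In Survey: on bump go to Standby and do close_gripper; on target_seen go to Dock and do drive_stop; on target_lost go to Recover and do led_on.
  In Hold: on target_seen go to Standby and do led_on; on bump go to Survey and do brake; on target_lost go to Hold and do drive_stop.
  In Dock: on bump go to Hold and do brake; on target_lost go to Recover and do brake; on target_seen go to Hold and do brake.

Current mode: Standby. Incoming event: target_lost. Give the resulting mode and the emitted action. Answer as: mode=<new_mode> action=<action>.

mode=Hold action=rotate

current mode = Standby; filter table to that mode:
  (Standby, target_lost) → (Hold, rotate)  ← event matches
  (Standby, bump) → (Standby, led_on)
  (Standby, target_seen) → (Recover, brake)
event = target_lost selects (Hold, rotate)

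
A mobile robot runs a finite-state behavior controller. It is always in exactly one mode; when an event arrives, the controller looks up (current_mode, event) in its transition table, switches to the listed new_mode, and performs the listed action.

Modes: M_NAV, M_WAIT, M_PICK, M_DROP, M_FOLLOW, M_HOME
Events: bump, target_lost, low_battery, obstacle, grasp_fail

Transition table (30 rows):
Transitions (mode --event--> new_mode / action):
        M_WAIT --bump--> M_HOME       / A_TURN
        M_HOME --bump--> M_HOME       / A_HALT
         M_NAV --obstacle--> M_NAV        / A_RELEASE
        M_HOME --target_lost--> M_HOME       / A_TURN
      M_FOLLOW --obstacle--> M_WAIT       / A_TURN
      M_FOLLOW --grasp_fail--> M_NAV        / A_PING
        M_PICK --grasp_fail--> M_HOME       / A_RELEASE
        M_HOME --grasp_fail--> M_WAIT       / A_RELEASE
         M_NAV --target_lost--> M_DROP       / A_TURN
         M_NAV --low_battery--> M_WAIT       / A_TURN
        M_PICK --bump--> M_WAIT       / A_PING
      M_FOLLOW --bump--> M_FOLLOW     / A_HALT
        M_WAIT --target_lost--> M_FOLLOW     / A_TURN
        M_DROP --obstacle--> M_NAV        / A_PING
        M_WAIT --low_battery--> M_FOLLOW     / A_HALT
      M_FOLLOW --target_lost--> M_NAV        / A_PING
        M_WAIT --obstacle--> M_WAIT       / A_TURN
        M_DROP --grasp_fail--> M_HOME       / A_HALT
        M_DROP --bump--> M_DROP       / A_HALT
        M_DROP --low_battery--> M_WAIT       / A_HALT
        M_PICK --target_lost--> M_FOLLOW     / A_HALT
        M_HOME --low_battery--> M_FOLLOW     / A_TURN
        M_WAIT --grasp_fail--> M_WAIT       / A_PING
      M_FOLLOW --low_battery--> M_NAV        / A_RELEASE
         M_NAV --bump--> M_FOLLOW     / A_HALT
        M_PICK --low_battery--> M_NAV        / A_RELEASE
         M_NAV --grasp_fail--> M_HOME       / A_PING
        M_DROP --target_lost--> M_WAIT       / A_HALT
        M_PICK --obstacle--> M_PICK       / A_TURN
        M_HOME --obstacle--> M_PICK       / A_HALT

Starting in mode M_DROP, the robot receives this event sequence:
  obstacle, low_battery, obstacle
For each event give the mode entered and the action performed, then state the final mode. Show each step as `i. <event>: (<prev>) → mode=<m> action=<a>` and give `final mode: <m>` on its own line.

1. obstacle: (M_DROP) → mode=M_NAV action=A_PING
2. low_battery: (M_NAV) → mode=M_WAIT action=A_TURN
3. obstacle: (M_WAIT) → mode=M_WAIT action=A_TURN

final mode: M_WAIT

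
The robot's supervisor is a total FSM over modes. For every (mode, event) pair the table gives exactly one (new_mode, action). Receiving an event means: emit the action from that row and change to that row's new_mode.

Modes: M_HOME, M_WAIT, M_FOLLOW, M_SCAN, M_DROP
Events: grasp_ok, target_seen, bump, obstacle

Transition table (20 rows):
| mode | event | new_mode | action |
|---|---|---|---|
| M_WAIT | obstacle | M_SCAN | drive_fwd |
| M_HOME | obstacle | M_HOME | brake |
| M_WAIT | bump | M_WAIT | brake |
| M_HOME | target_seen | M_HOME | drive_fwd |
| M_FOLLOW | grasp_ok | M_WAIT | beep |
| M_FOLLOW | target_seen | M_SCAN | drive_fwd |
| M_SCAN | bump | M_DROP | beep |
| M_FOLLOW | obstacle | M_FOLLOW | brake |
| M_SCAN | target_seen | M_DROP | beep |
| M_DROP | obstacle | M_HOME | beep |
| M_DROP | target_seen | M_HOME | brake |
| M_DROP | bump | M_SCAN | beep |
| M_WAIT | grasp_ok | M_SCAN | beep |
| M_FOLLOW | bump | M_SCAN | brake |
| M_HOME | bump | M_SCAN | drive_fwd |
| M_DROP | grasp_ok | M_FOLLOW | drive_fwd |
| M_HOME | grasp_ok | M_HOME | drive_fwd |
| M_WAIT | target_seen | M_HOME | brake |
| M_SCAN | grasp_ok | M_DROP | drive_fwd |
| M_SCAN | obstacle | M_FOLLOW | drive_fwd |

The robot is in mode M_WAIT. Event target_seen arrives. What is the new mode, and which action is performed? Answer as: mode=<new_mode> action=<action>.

current mode = M_WAIT; filter table to that mode:
  (M_WAIT, obstacle) → (M_SCAN, drive_fwd)
  (M_WAIT, bump) → (M_WAIT, brake)
  (M_WAIT, grasp_ok) → (M_SCAN, beep)
  (M_WAIT, target_seen) → (M_HOME, brake)  ← event matches
event = target_seen selects (M_HOME, brake)

mode=M_HOME action=brake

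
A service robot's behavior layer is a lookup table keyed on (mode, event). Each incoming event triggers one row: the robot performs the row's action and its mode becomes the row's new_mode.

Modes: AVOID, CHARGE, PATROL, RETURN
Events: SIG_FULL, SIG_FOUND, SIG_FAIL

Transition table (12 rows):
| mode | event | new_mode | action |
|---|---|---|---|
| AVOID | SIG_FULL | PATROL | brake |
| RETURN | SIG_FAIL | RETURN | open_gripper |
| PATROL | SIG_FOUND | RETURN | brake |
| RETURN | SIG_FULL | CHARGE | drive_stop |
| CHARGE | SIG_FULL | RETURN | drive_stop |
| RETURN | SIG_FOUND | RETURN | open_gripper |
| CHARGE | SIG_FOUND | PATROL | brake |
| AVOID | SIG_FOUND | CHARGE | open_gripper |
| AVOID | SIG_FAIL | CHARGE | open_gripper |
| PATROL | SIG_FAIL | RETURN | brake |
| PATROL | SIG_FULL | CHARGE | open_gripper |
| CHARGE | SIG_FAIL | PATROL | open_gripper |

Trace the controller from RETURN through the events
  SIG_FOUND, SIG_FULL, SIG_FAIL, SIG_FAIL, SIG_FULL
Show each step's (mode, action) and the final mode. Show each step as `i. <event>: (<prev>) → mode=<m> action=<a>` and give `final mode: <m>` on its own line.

final mode: CHARGE

1. SIG_FOUND: (RETURN) → mode=RETURN action=open_gripper
2. SIG_FULL: (RETURN) → mode=CHARGE action=drive_stop
3. SIG_FAIL: (CHARGE) → mode=PATROL action=open_gripper
4. SIG_FAIL: (PATROL) → mode=RETURN action=brake
5. SIG_FULL: (RETURN) → mode=CHARGE action=drive_stop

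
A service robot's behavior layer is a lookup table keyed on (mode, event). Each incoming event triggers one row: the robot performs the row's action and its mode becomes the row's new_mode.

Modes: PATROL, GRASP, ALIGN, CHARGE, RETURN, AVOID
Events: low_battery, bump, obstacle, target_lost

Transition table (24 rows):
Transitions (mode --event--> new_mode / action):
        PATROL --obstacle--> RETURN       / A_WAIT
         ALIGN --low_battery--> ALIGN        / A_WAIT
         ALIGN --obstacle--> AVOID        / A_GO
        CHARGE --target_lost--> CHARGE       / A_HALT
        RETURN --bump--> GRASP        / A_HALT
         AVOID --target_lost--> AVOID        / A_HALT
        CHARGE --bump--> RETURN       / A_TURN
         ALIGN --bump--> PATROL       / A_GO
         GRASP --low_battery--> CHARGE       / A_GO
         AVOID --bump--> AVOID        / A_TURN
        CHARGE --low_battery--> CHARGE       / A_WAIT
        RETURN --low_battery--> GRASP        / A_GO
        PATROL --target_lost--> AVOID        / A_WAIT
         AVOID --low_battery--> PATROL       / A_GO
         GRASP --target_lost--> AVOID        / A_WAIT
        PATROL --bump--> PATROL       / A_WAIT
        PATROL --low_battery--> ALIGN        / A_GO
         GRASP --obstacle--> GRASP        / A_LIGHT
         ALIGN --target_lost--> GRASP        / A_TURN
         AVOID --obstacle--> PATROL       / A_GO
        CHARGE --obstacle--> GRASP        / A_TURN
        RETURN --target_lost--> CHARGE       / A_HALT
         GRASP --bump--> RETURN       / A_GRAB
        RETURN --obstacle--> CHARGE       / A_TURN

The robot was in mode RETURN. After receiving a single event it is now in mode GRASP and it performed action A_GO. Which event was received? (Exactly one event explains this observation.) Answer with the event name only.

low_battery

try low_battery: (RETURN, low_battery) → (GRASP, A_GO)  ← matches
try bump: (RETURN, bump) → (GRASP, A_HALT)
try obstacle: (RETURN, obstacle) → (CHARGE, A_TURN)
try target_lost: (RETURN, target_lost) → (CHARGE, A_HALT)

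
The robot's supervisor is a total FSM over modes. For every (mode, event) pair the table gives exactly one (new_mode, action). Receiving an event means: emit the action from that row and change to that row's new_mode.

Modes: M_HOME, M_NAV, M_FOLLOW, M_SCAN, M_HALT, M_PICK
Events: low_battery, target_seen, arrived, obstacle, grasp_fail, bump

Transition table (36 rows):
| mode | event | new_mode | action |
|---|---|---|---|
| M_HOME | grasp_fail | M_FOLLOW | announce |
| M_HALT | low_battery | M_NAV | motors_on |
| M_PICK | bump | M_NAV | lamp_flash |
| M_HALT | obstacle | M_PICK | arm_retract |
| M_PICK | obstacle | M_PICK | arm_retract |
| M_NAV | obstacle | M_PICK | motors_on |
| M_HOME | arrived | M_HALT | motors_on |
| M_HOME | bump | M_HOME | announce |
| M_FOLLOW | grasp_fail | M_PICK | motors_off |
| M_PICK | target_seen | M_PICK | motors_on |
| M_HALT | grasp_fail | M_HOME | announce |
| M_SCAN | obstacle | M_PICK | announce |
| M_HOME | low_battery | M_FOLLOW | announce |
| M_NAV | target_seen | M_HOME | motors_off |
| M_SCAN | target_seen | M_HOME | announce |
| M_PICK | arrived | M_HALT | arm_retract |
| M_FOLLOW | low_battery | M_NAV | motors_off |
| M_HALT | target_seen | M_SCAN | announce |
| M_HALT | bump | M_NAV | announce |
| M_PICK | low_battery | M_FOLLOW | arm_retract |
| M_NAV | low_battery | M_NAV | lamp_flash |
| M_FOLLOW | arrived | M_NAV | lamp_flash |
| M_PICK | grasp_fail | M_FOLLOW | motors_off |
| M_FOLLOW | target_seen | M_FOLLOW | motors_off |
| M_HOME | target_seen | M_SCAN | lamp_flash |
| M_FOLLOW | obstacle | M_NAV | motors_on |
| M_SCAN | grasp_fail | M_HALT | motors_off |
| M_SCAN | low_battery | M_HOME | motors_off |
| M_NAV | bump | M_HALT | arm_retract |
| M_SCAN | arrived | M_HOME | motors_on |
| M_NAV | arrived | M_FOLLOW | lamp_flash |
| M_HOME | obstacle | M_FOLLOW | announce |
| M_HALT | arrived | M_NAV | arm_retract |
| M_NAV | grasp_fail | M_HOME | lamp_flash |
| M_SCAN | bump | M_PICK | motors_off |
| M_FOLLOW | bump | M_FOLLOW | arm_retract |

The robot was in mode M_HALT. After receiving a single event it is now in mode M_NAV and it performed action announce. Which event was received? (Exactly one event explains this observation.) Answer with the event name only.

bump

try low_battery: (M_HALT, low_battery) → (M_NAV, motors_on)
try target_seen: (M_HALT, target_seen) → (M_SCAN, announce)
try arrived: (M_HALT, arrived) → (M_NAV, arm_retract)
try obstacle: (M_HALT, obstacle) → (M_PICK, arm_retract)
try grasp_fail: (M_HALT, grasp_fail) → (M_HOME, announce)
try bump: (M_HALT, bump) → (M_NAV, announce)  ← matches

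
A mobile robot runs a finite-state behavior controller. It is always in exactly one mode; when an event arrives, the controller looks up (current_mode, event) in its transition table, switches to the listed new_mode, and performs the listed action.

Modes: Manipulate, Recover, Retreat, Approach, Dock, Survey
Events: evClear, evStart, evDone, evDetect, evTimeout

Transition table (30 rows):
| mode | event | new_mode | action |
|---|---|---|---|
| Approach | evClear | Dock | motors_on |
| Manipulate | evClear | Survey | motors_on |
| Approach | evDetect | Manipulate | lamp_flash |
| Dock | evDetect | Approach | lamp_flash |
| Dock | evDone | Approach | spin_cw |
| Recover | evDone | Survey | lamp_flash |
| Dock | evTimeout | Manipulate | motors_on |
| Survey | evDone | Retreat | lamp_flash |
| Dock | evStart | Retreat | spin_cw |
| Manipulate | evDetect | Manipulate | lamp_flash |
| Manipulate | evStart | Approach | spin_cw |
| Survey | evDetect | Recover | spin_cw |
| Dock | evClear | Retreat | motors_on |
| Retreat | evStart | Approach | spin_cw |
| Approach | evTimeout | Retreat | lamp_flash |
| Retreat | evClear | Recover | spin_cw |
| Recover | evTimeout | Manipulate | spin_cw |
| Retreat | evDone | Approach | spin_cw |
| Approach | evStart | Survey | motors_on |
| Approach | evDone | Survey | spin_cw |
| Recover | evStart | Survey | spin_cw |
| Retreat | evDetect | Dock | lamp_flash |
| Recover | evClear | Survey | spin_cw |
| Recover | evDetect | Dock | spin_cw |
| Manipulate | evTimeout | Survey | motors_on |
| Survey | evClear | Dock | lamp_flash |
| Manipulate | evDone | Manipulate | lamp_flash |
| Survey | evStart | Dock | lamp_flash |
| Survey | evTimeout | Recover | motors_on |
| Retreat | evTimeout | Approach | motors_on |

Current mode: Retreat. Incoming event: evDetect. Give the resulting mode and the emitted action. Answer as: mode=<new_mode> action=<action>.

mode=Dock action=lamp_flash

current mode = Retreat; filter table to that mode:
  (Retreat, evStart) → (Approach, spin_cw)
  (Retreat, evClear) → (Recover, spin_cw)
  (Retreat, evDone) → (Approach, spin_cw)
  (Retreat, evDetect) → (Dock, lamp_flash)  ← event matches
  (Retreat, evTimeout) → (Approach, motors_on)
event = evDetect selects (Dock, lamp_flash)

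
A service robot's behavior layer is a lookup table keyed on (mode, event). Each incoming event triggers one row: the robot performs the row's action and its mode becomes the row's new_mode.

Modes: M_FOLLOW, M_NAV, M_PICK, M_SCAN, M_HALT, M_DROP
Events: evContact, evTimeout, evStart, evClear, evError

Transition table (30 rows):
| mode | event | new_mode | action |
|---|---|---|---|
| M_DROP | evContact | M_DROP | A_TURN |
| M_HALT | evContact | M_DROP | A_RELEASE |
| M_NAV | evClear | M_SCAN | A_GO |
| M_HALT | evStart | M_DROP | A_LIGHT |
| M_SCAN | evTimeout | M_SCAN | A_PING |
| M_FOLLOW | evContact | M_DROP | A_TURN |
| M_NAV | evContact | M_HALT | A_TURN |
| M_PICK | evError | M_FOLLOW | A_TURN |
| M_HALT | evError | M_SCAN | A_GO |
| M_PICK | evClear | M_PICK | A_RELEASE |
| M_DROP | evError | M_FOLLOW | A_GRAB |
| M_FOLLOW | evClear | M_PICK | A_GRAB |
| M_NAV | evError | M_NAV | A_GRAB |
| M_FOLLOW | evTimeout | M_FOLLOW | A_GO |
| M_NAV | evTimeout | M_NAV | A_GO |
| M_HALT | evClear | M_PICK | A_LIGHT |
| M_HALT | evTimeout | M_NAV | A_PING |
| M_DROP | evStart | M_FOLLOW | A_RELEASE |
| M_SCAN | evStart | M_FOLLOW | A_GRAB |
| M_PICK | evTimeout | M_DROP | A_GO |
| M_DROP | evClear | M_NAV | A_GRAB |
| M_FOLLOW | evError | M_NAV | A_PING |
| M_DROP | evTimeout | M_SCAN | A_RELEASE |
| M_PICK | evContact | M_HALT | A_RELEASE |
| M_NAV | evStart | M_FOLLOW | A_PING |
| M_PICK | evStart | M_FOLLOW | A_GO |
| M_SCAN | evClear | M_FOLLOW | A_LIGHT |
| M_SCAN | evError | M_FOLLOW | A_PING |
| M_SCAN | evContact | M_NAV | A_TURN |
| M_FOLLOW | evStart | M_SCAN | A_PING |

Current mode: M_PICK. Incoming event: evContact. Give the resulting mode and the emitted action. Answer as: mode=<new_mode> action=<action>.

mode=M_HALT action=A_RELEASE

current mode = M_PICK; filter table to that mode:
  (M_PICK, evError) → (M_FOLLOW, A_TURN)
  (M_PICK, evClear) → (M_PICK, A_RELEASE)
  (M_PICK, evTimeout) → (M_DROP, A_GO)
  (M_PICK, evContact) → (M_HALT, A_RELEASE)  ← event matches
  (M_PICK, evStart) → (M_FOLLOW, A_GO)
event = evContact selects (M_HALT, A_RELEASE)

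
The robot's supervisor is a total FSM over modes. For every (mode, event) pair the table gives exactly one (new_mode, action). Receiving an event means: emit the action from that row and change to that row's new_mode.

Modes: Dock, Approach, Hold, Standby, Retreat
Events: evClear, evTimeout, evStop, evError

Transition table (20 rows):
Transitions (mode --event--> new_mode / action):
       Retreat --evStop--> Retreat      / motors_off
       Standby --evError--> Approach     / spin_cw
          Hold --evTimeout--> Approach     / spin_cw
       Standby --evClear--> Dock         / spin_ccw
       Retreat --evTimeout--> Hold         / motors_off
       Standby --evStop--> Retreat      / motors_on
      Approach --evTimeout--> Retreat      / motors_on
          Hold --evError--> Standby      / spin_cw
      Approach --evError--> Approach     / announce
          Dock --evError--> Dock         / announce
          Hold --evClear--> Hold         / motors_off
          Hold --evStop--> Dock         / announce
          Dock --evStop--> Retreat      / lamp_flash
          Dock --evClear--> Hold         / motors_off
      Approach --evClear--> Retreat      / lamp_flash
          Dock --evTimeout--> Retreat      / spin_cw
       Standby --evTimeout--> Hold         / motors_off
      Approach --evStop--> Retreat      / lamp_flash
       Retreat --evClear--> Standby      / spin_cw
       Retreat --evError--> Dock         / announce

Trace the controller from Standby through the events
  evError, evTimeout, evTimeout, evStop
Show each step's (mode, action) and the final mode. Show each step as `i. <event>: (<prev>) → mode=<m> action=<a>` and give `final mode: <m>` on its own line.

final mode: Dock

1. evError: (Standby) → mode=Approach action=spin_cw
2. evTimeout: (Approach) → mode=Retreat action=motors_on
3. evTimeout: (Retreat) → mode=Hold action=motors_off
4. evStop: (Hold) → mode=Dock action=announce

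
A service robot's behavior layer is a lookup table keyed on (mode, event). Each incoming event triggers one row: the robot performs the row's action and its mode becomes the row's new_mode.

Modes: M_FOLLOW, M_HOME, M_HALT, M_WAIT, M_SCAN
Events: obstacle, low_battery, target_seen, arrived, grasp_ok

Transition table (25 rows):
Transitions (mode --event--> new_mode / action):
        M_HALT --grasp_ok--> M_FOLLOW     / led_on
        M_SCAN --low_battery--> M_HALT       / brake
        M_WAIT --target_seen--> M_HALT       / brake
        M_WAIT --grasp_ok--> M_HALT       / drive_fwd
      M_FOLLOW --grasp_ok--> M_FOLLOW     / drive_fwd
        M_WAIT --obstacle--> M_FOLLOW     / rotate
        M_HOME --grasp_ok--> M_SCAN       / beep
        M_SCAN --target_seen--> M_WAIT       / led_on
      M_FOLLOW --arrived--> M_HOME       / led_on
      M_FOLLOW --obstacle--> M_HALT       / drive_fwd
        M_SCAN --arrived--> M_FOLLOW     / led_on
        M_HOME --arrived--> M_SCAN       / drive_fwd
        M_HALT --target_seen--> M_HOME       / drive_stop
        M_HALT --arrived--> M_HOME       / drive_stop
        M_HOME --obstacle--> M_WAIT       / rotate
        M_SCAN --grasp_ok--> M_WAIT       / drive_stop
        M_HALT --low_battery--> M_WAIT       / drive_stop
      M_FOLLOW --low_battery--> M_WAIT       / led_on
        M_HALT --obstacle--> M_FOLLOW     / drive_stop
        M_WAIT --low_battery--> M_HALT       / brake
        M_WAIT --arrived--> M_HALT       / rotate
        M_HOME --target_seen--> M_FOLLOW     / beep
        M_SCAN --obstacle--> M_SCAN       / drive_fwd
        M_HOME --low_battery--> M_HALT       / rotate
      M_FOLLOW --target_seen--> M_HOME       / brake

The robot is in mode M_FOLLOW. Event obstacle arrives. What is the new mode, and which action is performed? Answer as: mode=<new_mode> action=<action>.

current mode = M_FOLLOW; filter table to that mode:
  (M_FOLLOW, grasp_ok) → (M_FOLLOW, drive_fwd)
  (M_FOLLOW, arrived) → (M_HOME, led_on)
  (M_FOLLOW, obstacle) → (M_HALT, drive_fwd)  ← event matches
  (M_FOLLOW, low_battery) → (M_WAIT, led_on)
  (M_FOLLOW, target_seen) → (M_HOME, brake)
event = obstacle selects (M_HALT, drive_fwd)

mode=M_HALT action=drive_fwd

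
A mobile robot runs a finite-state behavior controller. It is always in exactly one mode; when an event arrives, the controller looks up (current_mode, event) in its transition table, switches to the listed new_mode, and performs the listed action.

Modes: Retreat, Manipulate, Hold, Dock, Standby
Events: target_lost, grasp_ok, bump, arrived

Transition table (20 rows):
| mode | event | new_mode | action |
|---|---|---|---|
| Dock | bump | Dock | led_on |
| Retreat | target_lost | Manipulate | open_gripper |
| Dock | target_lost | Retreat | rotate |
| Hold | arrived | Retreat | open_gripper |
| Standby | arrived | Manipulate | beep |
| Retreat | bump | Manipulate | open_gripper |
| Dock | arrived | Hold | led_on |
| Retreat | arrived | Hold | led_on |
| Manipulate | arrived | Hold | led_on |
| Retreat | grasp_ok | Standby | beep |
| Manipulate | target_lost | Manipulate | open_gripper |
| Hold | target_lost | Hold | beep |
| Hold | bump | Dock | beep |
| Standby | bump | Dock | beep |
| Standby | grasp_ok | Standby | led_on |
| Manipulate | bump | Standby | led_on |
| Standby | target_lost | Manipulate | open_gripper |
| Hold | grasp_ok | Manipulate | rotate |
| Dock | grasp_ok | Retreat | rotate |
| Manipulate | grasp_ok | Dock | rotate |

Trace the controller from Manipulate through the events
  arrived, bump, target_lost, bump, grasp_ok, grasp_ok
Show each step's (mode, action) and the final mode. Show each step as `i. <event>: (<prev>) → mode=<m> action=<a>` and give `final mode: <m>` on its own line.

final mode: Retreat

1. arrived: (Manipulate) → mode=Hold action=led_on
2. bump: (Hold) → mode=Dock action=beep
3. target_lost: (Dock) → mode=Retreat action=rotate
4. bump: (Retreat) → mode=Manipulate action=open_gripper
5. grasp_ok: (Manipulate) → mode=Dock action=rotate
6. grasp_ok: (Dock) → mode=Retreat action=rotate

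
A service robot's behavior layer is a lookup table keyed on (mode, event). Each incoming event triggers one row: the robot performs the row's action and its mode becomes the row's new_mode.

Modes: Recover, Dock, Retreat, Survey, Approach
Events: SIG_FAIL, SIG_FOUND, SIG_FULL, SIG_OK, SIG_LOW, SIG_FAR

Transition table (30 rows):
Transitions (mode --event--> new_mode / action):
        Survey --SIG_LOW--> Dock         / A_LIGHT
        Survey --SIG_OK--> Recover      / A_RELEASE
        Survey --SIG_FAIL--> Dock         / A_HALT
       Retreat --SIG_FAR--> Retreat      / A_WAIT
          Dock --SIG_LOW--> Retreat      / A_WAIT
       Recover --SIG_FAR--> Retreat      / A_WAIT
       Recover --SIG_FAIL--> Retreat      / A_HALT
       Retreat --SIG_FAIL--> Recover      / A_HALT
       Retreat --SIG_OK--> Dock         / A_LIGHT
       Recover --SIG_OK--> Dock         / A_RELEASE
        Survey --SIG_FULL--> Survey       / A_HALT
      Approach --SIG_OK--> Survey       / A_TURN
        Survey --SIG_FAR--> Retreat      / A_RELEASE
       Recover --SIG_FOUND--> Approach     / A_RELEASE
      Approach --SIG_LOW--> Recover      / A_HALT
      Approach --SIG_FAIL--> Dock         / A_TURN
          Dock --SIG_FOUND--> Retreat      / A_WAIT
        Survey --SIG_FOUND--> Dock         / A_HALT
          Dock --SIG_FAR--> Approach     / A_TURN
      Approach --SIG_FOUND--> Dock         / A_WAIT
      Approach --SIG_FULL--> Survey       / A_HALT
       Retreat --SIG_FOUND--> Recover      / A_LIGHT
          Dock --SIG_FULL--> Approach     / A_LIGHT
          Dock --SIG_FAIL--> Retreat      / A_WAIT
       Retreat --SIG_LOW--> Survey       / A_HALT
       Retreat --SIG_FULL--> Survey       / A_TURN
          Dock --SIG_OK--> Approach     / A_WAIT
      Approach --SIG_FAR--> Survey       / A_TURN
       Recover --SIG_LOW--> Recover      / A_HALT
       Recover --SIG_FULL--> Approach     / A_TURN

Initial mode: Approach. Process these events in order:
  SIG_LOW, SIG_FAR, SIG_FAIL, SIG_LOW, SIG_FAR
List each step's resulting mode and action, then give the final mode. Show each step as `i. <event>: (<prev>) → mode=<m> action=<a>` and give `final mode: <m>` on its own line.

1. SIG_LOW: (Approach) → mode=Recover action=A_HALT
2. SIG_FAR: (Recover) → mode=Retreat action=A_WAIT
3. SIG_FAIL: (Retreat) → mode=Recover action=A_HALT
4. SIG_LOW: (Recover) → mode=Recover action=A_HALT
5. SIG_FAR: (Recover) → mode=Retreat action=A_WAIT

final mode: Retreat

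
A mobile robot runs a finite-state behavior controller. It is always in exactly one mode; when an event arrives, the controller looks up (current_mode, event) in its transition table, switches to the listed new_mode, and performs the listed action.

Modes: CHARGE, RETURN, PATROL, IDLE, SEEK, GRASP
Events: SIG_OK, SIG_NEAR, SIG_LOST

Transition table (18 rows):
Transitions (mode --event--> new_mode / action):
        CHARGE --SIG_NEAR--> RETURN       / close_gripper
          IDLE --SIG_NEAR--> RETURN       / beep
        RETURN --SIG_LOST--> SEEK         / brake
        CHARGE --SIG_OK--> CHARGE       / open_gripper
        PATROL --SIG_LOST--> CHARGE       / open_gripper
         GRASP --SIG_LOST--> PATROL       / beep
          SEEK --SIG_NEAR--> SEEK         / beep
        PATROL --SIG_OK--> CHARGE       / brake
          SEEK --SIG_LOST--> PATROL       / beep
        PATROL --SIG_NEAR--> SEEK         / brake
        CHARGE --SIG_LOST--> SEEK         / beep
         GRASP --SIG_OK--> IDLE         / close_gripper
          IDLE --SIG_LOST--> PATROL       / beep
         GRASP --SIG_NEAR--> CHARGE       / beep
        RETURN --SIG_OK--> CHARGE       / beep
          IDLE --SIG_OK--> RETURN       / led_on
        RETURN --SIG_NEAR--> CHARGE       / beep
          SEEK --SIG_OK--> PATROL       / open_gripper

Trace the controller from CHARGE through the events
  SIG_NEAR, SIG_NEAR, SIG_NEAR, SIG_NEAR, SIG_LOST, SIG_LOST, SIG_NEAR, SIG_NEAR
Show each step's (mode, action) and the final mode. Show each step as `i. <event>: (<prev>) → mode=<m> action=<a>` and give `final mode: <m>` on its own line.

final mode: SEEK

1. SIG_NEAR: (CHARGE) → mode=RETURN action=close_gripper
2. SIG_NEAR: (RETURN) → mode=CHARGE action=beep
3. SIG_NEAR: (CHARGE) → mode=RETURN action=close_gripper
4. SIG_NEAR: (RETURN) → mode=CHARGE action=beep
5. SIG_LOST: (CHARGE) → mode=SEEK action=beep
6. SIG_LOST: (SEEK) → mode=PATROL action=beep
7. SIG_NEAR: (PATROL) → mode=SEEK action=brake
8. SIG_NEAR: (SEEK) → mode=SEEK action=beep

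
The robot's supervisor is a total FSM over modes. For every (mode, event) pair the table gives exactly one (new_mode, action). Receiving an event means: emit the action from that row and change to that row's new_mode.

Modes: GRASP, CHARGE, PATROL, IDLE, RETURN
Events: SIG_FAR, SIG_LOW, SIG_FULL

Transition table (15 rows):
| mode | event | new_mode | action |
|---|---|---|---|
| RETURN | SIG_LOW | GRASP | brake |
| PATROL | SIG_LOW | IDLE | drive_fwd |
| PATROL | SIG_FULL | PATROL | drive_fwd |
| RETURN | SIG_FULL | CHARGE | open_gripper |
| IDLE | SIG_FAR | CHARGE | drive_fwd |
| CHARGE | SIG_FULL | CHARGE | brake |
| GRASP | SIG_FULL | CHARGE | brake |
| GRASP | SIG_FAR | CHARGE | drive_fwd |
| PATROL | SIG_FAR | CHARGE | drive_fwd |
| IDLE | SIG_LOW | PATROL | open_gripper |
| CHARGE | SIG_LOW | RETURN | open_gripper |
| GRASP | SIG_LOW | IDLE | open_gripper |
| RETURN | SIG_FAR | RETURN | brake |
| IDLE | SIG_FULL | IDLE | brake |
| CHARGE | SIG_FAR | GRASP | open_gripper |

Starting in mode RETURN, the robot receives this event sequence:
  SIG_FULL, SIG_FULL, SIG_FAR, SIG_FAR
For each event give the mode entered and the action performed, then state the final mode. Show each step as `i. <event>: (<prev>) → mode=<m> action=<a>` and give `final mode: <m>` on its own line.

1. SIG_FULL: (RETURN) → mode=CHARGE action=open_gripper
2. SIG_FULL: (CHARGE) → mode=CHARGE action=brake
3. SIG_FAR: (CHARGE) → mode=GRASP action=open_gripper
4. SIG_FAR: (GRASP) → mode=CHARGE action=drive_fwd

final mode: CHARGE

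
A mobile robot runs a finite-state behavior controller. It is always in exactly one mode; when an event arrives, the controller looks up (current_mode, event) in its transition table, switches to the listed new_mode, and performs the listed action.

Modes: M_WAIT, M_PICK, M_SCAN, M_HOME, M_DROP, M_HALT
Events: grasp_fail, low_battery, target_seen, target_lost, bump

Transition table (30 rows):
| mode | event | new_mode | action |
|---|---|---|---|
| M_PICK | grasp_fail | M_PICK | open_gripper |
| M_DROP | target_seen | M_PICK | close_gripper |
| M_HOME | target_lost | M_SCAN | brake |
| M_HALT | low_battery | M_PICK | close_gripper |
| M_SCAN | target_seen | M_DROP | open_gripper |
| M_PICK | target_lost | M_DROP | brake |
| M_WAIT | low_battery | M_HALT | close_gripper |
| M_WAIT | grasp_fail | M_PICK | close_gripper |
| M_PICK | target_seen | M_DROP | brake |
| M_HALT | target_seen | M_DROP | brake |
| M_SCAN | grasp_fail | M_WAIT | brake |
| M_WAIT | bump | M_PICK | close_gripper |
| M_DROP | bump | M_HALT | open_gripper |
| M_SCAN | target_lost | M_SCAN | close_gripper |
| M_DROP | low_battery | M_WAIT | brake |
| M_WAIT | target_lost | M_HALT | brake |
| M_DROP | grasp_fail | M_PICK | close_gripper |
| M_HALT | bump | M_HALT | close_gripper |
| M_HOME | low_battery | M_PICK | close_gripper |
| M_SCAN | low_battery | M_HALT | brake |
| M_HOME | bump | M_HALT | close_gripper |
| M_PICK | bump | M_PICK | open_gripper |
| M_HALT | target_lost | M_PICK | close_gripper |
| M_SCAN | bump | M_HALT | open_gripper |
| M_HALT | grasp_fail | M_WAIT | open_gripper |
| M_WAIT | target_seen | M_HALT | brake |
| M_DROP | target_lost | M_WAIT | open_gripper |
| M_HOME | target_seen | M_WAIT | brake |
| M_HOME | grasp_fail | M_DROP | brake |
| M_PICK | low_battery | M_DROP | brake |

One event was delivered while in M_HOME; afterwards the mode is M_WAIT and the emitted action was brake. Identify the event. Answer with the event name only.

target_seen

try grasp_fail: (M_HOME, grasp_fail) → (M_DROP, brake)
try low_battery: (M_HOME, low_battery) → (M_PICK, close_gripper)
try target_seen: (M_HOME, target_seen) → (M_WAIT, brake)  ← matches
try target_lost: (M_HOME, target_lost) → (M_SCAN, brake)
try bump: (M_HOME, bump) → (M_HALT, close_gripper)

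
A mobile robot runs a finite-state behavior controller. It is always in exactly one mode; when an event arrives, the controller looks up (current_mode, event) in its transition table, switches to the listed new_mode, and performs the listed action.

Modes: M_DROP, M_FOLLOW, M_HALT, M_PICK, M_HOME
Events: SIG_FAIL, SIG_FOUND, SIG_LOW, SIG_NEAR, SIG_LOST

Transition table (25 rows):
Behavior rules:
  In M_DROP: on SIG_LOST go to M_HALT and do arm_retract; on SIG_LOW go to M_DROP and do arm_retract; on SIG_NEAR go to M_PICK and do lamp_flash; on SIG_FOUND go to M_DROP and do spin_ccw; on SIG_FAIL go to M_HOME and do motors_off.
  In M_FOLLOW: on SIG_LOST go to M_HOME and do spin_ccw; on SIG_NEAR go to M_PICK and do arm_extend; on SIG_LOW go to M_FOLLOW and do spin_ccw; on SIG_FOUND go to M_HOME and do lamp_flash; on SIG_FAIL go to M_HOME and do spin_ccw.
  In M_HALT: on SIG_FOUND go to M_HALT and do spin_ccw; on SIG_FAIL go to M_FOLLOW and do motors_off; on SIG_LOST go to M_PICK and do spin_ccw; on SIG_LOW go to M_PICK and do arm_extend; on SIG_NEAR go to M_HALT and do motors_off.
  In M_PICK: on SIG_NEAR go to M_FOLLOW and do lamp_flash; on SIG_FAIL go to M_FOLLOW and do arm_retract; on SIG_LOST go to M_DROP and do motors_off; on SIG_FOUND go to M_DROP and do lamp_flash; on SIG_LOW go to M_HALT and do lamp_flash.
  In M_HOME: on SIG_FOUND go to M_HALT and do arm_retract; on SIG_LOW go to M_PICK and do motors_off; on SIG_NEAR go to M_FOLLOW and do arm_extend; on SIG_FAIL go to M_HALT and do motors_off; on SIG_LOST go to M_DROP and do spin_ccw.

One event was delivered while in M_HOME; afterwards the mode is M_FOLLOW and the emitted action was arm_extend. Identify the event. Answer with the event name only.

SIG_NEAR

try SIG_FAIL: (M_HOME, SIG_FAIL) → (M_HALT, motors_off)
try SIG_FOUND: (M_HOME, SIG_FOUND) → (M_HALT, arm_retract)
try SIG_LOW: (M_HOME, SIG_LOW) → (M_PICK, motors_off)
try SIG_NEAR: (M_HOME, SIG_NEAR) → (M_FOLLOW, arm_extend)  ← matches
try SIG_LOST: (M_HOME, SIG_LOST) → (M_DROP, spin_ccw)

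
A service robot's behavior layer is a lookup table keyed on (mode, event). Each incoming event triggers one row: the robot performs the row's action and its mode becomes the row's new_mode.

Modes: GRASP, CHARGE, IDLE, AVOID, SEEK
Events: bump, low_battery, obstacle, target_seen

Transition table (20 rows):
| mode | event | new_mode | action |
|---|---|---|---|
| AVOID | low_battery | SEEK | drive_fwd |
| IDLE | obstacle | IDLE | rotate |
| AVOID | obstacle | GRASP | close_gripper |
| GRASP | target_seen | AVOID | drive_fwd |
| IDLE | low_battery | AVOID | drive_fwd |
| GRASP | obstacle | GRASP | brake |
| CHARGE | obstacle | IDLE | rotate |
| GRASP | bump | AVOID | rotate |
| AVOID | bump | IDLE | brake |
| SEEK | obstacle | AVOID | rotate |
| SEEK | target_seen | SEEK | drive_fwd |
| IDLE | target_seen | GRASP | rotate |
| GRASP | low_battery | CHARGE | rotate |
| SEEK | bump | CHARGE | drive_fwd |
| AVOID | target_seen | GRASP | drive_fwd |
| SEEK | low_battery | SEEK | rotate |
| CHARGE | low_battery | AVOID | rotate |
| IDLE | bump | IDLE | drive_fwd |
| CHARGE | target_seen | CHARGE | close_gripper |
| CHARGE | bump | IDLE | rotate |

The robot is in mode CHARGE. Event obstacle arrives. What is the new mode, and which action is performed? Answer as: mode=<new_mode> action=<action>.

current mode = CHARGE; filter table to that mode:
  (CHARGE, obstacle) → (IDLE, rotate)  ← event matches
  (CHARGE, low_battery) → (AVOID, rotate)
  (CHARGE, target_seen) → (CHARGE, close_gripper)
  (CHARGE, bump) → (IDLE, rotate)
event = obstacle selects (IDLE, rotate)

mode=IDLE action=rotate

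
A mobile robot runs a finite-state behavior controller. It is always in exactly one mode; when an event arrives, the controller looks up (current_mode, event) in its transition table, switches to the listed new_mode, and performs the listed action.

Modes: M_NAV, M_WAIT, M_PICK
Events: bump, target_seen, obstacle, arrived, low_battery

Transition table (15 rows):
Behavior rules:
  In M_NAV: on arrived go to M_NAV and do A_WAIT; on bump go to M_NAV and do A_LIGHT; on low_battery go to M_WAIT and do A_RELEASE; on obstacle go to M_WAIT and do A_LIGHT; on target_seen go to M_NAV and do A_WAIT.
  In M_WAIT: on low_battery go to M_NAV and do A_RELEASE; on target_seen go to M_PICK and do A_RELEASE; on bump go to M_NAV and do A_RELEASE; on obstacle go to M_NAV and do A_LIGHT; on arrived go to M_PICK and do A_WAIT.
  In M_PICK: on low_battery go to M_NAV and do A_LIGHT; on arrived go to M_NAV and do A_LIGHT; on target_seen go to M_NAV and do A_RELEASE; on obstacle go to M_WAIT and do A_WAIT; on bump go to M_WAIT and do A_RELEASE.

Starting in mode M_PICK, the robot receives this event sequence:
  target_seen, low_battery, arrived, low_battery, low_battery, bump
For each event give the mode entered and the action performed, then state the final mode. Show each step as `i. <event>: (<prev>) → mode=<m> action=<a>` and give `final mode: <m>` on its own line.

1. target_seen: (M_PICK) → mode=M_NAV action=A_RELEASE
2. low_battery: (M_NAV) → mode=M_WAIT action=A_RELEASE
3. arrived: (M_WAIT) → mode=M_PICK action=A_WAIT
4. low_battery: (M_PICK) → mode=M_NAV action=A_LIGHT
5. low_battery: (M_NAV) → mode=M_WAIT action=A_RELEASE
6. bump: (M_WAIT) → mode=M_NAV action=A_RELEASE

final mode: M_NAV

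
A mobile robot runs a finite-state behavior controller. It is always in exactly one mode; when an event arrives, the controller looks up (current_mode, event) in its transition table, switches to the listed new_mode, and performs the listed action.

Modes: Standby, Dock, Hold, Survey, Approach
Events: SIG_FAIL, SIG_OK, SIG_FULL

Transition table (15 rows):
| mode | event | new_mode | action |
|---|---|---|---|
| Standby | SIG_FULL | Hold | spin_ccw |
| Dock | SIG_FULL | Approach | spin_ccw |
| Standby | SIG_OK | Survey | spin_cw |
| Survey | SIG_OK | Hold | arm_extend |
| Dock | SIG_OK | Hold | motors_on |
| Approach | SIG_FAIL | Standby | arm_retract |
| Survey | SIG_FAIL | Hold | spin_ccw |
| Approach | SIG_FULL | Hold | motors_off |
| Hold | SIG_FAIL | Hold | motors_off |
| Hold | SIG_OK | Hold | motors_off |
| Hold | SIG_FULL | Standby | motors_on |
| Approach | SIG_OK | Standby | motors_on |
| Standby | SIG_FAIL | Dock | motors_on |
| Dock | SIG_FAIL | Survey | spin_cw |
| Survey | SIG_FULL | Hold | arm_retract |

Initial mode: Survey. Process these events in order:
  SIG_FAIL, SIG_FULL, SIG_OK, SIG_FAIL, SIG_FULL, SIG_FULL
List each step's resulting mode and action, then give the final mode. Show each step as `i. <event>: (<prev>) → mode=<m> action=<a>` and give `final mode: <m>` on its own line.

final mode: Hold

1. SIG_FAIL: (Survey) → mode=Hold action=spin_ccw
2. SIG_FULL: (Hold) → mode=Standby action=motors_on
3. SIG_OK: (Standby) → mode=Survey action=spin_cw
4. SIG_FAIL: (Survey) → mode=Hold action=spin_ccw
5. SIG_FULL: (Hold) → mode=Standby action=motors_on
6. SIG_FULL: (Standby) → mode=Hold action=spin_ccw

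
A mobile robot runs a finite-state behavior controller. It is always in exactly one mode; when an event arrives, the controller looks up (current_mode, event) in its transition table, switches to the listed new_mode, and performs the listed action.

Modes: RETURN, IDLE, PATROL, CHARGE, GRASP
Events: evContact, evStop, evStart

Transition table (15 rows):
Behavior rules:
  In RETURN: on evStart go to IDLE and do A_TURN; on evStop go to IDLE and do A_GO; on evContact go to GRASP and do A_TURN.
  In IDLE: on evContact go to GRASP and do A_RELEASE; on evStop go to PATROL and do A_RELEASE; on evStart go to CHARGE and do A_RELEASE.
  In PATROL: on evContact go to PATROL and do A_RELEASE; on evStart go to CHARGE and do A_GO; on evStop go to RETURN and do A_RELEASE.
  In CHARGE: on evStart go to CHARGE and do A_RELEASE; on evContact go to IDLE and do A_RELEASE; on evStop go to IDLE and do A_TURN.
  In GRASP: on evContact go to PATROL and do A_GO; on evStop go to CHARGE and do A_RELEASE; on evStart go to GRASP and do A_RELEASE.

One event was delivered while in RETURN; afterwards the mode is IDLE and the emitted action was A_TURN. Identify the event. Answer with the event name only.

evStart

try evContact: (RETURN, evContact) → (GRASP, A_TURN)
try evStop: (RETURN, evStop) → (IDLE, A_GO)
try evStart: (RETURN, evStart) → (IDLE, A_TURN)  ← matches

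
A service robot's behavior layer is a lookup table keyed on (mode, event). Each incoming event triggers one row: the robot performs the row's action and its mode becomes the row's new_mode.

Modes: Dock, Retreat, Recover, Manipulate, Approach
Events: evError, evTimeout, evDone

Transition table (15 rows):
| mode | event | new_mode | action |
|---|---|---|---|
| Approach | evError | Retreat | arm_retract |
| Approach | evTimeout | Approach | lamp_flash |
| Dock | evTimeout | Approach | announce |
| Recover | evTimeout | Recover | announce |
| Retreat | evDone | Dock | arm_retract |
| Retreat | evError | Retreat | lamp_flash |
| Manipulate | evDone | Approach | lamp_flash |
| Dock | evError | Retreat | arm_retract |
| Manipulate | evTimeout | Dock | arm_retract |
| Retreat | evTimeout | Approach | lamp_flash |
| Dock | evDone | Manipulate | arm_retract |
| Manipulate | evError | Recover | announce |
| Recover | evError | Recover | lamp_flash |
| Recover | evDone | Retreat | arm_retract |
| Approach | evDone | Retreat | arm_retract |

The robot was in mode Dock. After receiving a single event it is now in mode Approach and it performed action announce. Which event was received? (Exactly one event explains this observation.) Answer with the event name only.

try evError: (Dock, evError) → (Retreat, arm_retract)
try evTimeout: (Dock, evTimeout) → (Approach, announce)  ← matches
try evDone: (Dock, evDone) → (Manipulate, arm_retract)

evTimeout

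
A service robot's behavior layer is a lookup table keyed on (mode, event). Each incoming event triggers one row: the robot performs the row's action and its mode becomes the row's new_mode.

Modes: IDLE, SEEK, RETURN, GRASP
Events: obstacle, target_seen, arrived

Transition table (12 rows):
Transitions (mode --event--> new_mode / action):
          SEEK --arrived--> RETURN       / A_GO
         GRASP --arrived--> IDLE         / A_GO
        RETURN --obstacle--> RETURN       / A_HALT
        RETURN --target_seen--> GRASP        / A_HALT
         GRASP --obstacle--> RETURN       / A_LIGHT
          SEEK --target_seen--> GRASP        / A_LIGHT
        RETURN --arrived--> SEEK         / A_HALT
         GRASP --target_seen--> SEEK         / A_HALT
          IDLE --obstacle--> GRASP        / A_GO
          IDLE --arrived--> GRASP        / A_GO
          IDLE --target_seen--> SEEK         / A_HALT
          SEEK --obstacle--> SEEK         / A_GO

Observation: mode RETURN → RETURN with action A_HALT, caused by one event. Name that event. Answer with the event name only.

obstacle

try obstacle: (RETURN, obstacle) → (RETURN, A_HALT)  ← matches
try target_seen: (RETURN, target_seen) → (GRASP, A_HALT)
try arrived: (RETURN, arrived) → (SEEK, A_HALT)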